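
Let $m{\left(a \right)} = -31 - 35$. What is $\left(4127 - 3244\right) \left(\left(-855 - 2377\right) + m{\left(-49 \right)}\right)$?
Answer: $-2912134$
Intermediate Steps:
$m{\left(a \right)} = -66$
$\left(4127 - 3244\right) \left(\left(-855 - 2377\right) + m{\left(-49 \right)}\right) = \left(4127 - 3244\right) \left(\left(-855 - 2377\right) - 66\right) = 883 \left(-3232 - 66\right) = 883 \left(-3298\right) = -2912134$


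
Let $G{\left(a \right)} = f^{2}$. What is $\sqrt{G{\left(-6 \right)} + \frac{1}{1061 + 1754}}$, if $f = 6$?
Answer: $\frac{\sqrt{285274915}}{2815} \approx 6.0$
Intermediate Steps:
$G{\left(a \right)} = 36$ ($G{\left(a \right)} = 6^{2} = 36$)
$\sqrt{G{\left(-6 \right)} + \frac{1}{1061 + 1754}} = \sqrt{36 + \frac{1}{1061 + 1754}} = \sqrt{36 + \frac{1}{2815}} = \sqrt{\frac{101341}{2815}} = \frac{\sqrt{285274915}}{2815}$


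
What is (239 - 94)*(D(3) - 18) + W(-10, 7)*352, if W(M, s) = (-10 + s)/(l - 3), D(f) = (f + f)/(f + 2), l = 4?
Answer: -3492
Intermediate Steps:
D(f) = 2*f/(2 + f) (D(f) = (2*f)/(2 + f) = 2*f/(2 + f))
W(M, s) = -10 + s (W(M, s) = (-10 + s)/(4 - 3) = (-10 + s)/1 = (-10 + s)*1 = -10 + s)
(239 - 94)*(D(3) - 18) + W(-10, 7)*352 = (239 - 94)*(2*3/(2 + 3) - 18) + (-10 + 7)*352 = 145*(2*3/5 - 18) - 3*352 = 145*(2*3*(⅕) - 18) - 1056 = 145*(6/5 - 18) - 1056 = 145*(-84/5) - 1056 = -2436 - 1056 = -3492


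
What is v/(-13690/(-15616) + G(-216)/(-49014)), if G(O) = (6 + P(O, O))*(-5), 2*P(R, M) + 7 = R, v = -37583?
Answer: -7191531704448/165691055 ≈ -43403.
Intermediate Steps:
P(R, M) = -7/2 + R/2
G(O) = -25/2 - 5*O/2 (G(O) = (6 + (-7/2 + O/2))*(-5) = (5/2 + O/2)*(-5) = -25/2 - 5*O/2)
v/(-13690/(-15616) + G(-216)/(-49014)) = -37583/(-13690/(-15616) + (-25/2 - 5/2*(-216))/(-49014)) = -37583/(-13690*(-1/15616) + (-25/2 + 540)*(-1/49014)) = -37583/(6845/7808 + (1055/2)*(-1/49014)) = -37583/(6845/7808 - 1055/98028) = -37583/165691055/191350656 = -37583*191350656/165691055 = -7191531704448/165691055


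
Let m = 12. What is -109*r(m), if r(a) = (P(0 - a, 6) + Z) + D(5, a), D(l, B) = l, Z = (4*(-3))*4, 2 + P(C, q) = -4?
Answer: 5341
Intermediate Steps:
P(C, q) = -6 (P(C, q) = -2 - 4 = -6)
Z = -48 (Z = -12*4 = -48)
r(a) = -49 (r(a) = (-6 - 48) + 5 = -54 + 5 = -49)
-109*r(m) = -109*(-49) = 5341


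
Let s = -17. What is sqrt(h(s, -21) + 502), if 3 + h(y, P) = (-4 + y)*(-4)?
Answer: sqrt(583) ≈ 24.145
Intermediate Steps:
h(y, P) = 13 - 4*y (h(y, P) = -3 + (-4 + y)*(-4) = -3 + (16 - 4*y) = 13 - 4*y)
sqrt(h(s, -21) + 502) = sqrt((13 - 4*(-17)) + 502) = sqrt((13 + 68) + 502) = sqrt(81 + 502) = sqrt(583)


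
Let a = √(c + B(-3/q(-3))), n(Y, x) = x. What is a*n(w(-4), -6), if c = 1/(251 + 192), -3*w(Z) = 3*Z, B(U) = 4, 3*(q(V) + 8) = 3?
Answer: -18*√87271/443 ≈ -12.003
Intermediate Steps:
q(V) = -7 (q(V) = -8 + (⅓)*3 = -8 + 1 = -7)
w(Z) = -Z
c = 1/443 ≈ 0.0022573
a = 3*√87271/443 (a = √(1/443 + 4) = √(1773/443) = 3*√87271/443 ≈ 2.0006)
a*n(w(-4), -6) = (3*√87271/443)*(-6) = -18*√87271/443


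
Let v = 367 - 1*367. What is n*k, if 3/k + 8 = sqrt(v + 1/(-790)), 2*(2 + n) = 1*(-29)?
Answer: 99*sqrt(790)/(2*(-I + 8*sqrt(790))) ≈ 6.1874 + 0.027517*I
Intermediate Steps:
v = 0 (v = 367 - 367 = 0)
n = -33/2 (n = -2 + (1*(-29))/2 = -2 + (1/2)*(-29) = -2 - 29/2 = -33/2 ≈ -16.500)
k = 3/(-8 + I*sqrt(790)/790) (k = 3/(-8 + sqrt(0 + 1/(-790))) = 3/(-8 + sqrt(0 - 1/790)) = 3/(-8 + sqrt(-1/790)) = 3/(-8 + I*sqrt(790)/790) ≈ -0.37499 - 0.0016677*I)
n*k = -(-99)*sqrt(790)/(2*(-I + 8*sqrt(790))) = 99*sqrt(790)/(2*(-I + 8*sqrt(790)))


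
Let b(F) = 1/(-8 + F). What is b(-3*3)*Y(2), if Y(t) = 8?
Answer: -8/17 ≈ -0.47059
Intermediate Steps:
b(-3*3)*Y(2) = 8/(-8 - 3*3) = 8/(-8 - 9) = 8/(-17) = -1/17*8 = -8/17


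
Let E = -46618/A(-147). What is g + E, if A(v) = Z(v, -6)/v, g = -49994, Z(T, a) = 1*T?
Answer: -96612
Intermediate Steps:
Z(T, a) = T
A(v) = 1 (A(v) = v/v = 1)
E = -46618 (E = -46618/1 = -46618*1 = -46618)
g + E = -49994 - 46618 = -96612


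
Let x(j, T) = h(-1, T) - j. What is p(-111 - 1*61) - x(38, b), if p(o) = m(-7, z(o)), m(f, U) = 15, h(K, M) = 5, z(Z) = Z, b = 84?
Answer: 48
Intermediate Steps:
p(o) = 15
x(j, T) = 5 - j
p(-111 - 1*61) - x(38, b) = 15 - (5 - 1*38) = 15 - (5 - 38) = 15 - 1*(-33) = 15 + 33 = 48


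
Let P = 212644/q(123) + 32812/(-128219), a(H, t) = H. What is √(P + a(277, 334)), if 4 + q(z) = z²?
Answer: √2139353920851805/2712325 ≈ 17.053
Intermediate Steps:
q(z) = -4 + z²
P = 2059132272/149177875 (P = 212644/(-4 + 123²) + 32812/(-128219) = 212644/(-4 + 15129) + 32812*(-1/128219) = 212644/15125 - 2524/9863 = 2059132272/149177875 ≈ 13.803)
√(P + a(277, 334)) = √(2059132272/149177875 + 277) = √(43381403647/149177875) = √2139353920851805/2712325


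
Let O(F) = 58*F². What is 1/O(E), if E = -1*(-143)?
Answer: 1/1186042 ≈ 8.4314e-7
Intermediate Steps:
E = 143
1/O(E) = 1/(58*143²) = 1/(58*20449) = 1/1186042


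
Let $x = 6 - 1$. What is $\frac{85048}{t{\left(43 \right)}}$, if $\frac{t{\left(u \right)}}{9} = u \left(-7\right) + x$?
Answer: $- \frac{10631}{333} \approx -31.925$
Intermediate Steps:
$x = 5$
$t{\left(u \right)} = 45 - 63 u$ ($t{\left(u \right)} = 9 \left(u \left(-7\right) + 5\right) = 9 \left(- 7 u + 5\right) = 9 \left(5 - 7 u\right) = 45 - 63 u$)
$\frac{85048}{t{\left(43 \right)}} = \frac{85048}{45 - 2709} = \frac{85048}{-2664} = 85048 \left(- \frac{1}{2664}\right) = - \frac{10631}{333}$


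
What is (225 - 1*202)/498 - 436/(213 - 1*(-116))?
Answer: -209561/163842 ≈ -1.2790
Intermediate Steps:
(225 - 1*202)/498 - 436/(213 - 1*(-116)) = (225 - 202)*(1/498) - 436/(213 + 116) = 23*(1/498) - 436/329 = 23/498 - 436*1/329 = 23/498 - 436/329 = -209561/163842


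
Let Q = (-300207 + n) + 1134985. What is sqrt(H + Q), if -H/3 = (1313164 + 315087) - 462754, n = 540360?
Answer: I*sqrt(2121353) ≈ 1456.5*I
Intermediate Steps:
Q = 1375138 (Q = (-300207 + 540360) + 1134985 = 240153 + 1134985 = 1375138)
H = -3496491 (H = -3*((1313164 + 315087) - 462754) = -3*(1628251 - 462754) = -3*1165497 = -3496491)
sqrt(H + Q) = sqrt(-3496491 + 1375138) = sqrt(-2121353) = I*sqrt(2121353)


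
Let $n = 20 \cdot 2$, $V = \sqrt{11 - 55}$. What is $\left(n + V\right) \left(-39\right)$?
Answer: $-1560 - 78 i \sqrt{11} \approx -1560.0 - 258.7 i$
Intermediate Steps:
$V = 2 i \sqrt{11}$ ($V = \sqrt{-44} = 2 i \sqrt{11} \approx 6.6332 i$)
$n = 40$
$\left(n + V\right) \left(-39\right) = \left(40 + 2 i \sqrt{11}\right) \left(-39\right) = -1560 - 78 i \sqrt{11}$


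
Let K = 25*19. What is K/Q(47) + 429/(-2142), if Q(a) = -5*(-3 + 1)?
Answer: 16886/357 ≈ 47.300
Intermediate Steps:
K = 475
Q(a) = 10 (Q(a) = -5*(-2) = 10)
K/Q(47) + 429/(-2142) = 475/10 + 429/(-2142) = 475*(⅒) + 429*(-1/2142) = 95/2 - 143/714 = 16886/357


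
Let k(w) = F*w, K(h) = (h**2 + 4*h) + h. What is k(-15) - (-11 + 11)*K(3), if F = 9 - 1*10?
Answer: 15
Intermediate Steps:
F = -1 (F = 9 - 10 = -1)
K(h) = h**2 + 5*h
k(w) = -w
k(-15) - (-11 + 11)*K(3) = -1*(-15) - (-11 + 11)*3*(5 + 3) = 15 - 0*3*8 = 15 - 0*24 = 15 - 1*0 = 15 + 0 = 15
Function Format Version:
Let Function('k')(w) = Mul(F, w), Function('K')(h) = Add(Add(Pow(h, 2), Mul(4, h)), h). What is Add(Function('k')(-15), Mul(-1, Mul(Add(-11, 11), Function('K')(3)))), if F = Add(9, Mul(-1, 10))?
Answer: 15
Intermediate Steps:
F = -1 (F = Add(9, -10) = -1)
Function('K')(h) = Add(Pow(h, 2), Mul(5, h))
Function('k')(w) = Mul(-1, w)
Add(Function('k')(-15), Mul(-1, Mul(Add(-11, 11), Function('K')(3)))) = Add(Mul(-1, -15), Mul(-1, Mul(Add(-11, 11), Mul(3, Add(5, 3))))) = Add(15, Mul(-1, Mul(0, Mul(3, 8)))) = Add(15, Mul(-1, Mul(0, 24))) = Add(15, Mul(-1, 0)) = Add(15, 0) = 15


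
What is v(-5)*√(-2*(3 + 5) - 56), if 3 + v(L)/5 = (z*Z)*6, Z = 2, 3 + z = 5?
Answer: 630*I*√2 ≈ 890.95*I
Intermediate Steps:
z = 2 (z = -3 + 5 = 2)
v(L) = 105 (v(L) = -15 + 5*((2*2)*6) = -15 + 5*(4*6) = -15 + 5*24 = -15 + 120 = 105)
v(-5)*√(-2*(3 + 5) - 56) = 105*√(-2*(3 + 5) - 56) = 105*√(-2*8 - 56) = 105*√(-16 - 56) = 105*√(-72) = 105*(6*I*√2) = 630*I*√2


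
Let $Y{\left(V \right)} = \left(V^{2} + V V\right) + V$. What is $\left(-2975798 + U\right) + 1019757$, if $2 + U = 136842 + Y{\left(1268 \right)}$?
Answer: $1397715$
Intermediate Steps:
$Y{\left(V \right)} = V + 2 V^{2}$ ($Y{\left(V \right)} = \left(V^{2} + V^{2}\right) + V = 2 V^{2} + V = V + 2 V^{2}$)
$U = 3353756$ ($U = -2 + \left(136842 + 1268 \left(1 + 2 \cdot 1268\right)\right) = -2 + \left(136842 + 1268 \left(1 + 2536\right)\right) = -2 + \left(136842 + 1268 \cdot 2537\right) = -2 + \left(136842 + 3216916\right) = -2 + 3353758 = 3353756$)
$\left(-2975798 + U\right) + 1019757 = \left(-2975798 + 3353756\right) + 1019757 = 377958 + 1019757 = 1397715$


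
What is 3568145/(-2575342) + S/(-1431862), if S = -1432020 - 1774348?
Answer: 224885924419/263395310486 ≈ 0.85380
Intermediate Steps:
S = -3206368
3568145/(-2575342) + S/(-1431862) = 3568145/(-2575342) - 3206368/(-1431862) = 3568145*(-1/2575342) - 3206368*(-1/1431862) = -509735/367906 + 1603184/715931 = 224885924419/263395310486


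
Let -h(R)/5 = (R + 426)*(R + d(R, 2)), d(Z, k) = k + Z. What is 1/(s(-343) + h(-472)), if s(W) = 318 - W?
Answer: -1/215999 ≈ -4.6296e-6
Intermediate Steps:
d(Z, k) = Z + k
h(R) = -5*(2 + 2*R)*(426 + R) (h(R) = -5*(R + 426)*(R + (R + 2)) = -5*(426 + R)*(R + (2 + R)) = -5*(426 + R)*(2 + 2*R) = -5*(2 + 2*R)*(426 + R))
1/(s(-343) + h(-472)) = 1/((318 - 1*(-343)) + (-4260 - 4270*(-472) - 10*(-472)²)) = 1/((318 + 343) + (-4260 + 2015440 - 10*222784)) = 1/(661 + (-4260 + 2015440 - 2227840)) = 1/(661 - 216660) = 1/(-215999) = -1/215999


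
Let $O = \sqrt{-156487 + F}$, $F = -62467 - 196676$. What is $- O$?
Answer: $- i \sqrt{415630} \approx - 644.69 i$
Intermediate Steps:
$F = -259143$
$O = i \sqrt{415630}$ ($O = \sqrt{-156487 - 259143} = \sqrt{-415630} = i \sqrt{415630} \approx 644.69 i$)
$- O = - i \sqrt{415630}$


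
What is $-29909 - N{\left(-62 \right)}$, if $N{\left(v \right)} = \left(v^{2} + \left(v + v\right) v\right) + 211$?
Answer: $-41652$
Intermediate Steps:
$N{\left(v \right)} = 211 + 3 v^{2}$ ($N{\left(v \right)} = \left(v^{2} + 2 v v\right) + 211 = \left(v^{2} + 2 v^{2}\right) + 211 = 3 v^{2} + 211 = 211 + 3 v^{2}$)
$-29909 - N{\left(-62 \right)} = -29909 - \left(211 + 3 \left(-62\right)^{2}\right) = -29909 - \left(211 + 3 \cdot 3844\right) = -29909 - \left(211 + 11532\right) = -29909 - 11743 = -41652$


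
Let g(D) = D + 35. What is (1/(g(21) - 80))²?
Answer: 1/576 ≈ 0.0017361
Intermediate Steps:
g(D) = 35 + D
(1/(g(21) - 80))² = (1/((35 + 21) - 80))² = (1/(56 - 80))² = (1/(-24))² = (-1/24)² = 1/576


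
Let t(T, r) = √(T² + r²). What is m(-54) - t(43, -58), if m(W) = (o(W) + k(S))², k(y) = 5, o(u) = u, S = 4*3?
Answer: 2401 - √5213 ≈ 2328.8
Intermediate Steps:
S = 12
m(W) = (5 + W)² (m(W) = (W + 5)² = (5 + W)²)
m(-54) - t(43, -58) = (5 - 54)² - √(43² + (-58)²) = (-49)² - √(1849 + 3364) = 2401 - √5213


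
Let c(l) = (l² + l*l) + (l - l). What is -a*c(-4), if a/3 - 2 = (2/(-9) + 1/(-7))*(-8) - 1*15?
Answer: 20320/21 ≈ 967.62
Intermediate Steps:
c(l) = 2*l² (c(l) = (l² + l²) + 0 = 2*l² + 0 = 2*l²)
a = -635/21 (a = 6 + 3*((2/(-9) + 1/(-7))*(-8) - 1*15) = 6 + 3*((2*(-⅑) + 1*(-⅐))*(-8) - 15) = 6 + 3*((-2/9 - ⅐)*(-8) - 15) = 6 + 3*(-23/63*(-8) - 15) = 6 + 3*(184/63 - 15) = 6 + 3*(-761/63) = 6 - 761/21 = -635/21 ≈ -30.238)
-a*c(-4) = -(-635)*2*(-4)²/21 = -(-635)*2*16/21 = -(-635)*32/21 = -1*(-20320/21) = 20320/21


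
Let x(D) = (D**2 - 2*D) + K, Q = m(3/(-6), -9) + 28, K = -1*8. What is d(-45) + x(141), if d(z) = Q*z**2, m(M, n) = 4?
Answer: 84391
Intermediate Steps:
K = -8
Q = 32 (Q = 4 + 28 = 32)
d(z) = 32*z**2
x(D) = -8 + D**2 - 2*D (x(D) = (D**2 - 2*D) - 8 = -8 + D**2 - 2*D)
d(-45) + x(141) = 32*(-45)**2 + (-8 + 141**2 - 2*141) = 32*2025 + (-8 + 19881 - 282) = 64800 + 19591 = 84391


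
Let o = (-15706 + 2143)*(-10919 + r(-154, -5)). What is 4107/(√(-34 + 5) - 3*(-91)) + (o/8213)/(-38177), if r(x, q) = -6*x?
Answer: 341445885996681/23377489491158 - 4107*I*√29/74558 ≈ 14.606 - 0.29664*I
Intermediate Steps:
o = 135562185 (o = (-15706 + 2143)*(-10919 - 6*(-154)) = -13563*(-10919 + 924) = -13563*(-9995) = 135562185)
4107/(√(-34 + 5) - 3*(-91)) + (o/8213)/(-38177) = 4107/(√(-34 + 5) - 3*(-91)) + (135562185/8213)/(-38177) = 4107/(√(-29) + 273) + (135562185*(1/8213))*(-1/38177) = 4107/(I*√29 + 273) + (135562185/8213)*(-1/38177) = 4107/(273 + I*√29) - 135562185/313547701 = -135562185/313547701 + 4107/(273 + I*√29)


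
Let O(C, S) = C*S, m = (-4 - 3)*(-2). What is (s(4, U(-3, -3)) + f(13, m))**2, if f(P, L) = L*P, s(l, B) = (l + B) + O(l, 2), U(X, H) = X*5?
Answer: 32041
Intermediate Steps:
U(X, H) = 5*X
m = 14 (m = -7*(-2) = 14)
s(l, B) = B + 3*l (s(l, B) = (l + B) + l*2 = (B + l) + 2*l = B + 3*l)
(s(4, U(-3, -3)) + f(13, m))**2 = ((5*(-3) + 3*4) + 14*13)**2 = ((-15 + 12) + 182)**2 = (-3 + 182)**2 = 179**2 = 32041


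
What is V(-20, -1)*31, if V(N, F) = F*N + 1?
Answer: 651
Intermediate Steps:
V(N, F) = 1 + F*N
V(-20, -1)*31 = (1 - 1*(-20))*31 = (1 + 20)*31 = 21*31 = 651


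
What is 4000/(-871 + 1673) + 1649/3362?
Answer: 7385249/1348162 ≈ 5.4780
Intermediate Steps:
4000/(-871 + 1673) + 1649/3362 = 4000/802 + 1649*(1/3362) = 4000*(1/802) + 1649/3362 = 2000/401 + 1649/3362 = 7385249/1348162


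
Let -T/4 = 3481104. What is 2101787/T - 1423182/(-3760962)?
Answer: 1985372862103/8728199908032 ≈ 0.22747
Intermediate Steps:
T = -13924416 (T = -4*3481104 = -13924416)
2101787/T - 1423182/(-3760962) = 2101787/(-13924416) - 1423182/(-3760962) = 2101787*(-1/13924416) - 1423182*(-1/3760962) = -2101787/13924416 + 237197/626827 = 1985372862103/8728199908032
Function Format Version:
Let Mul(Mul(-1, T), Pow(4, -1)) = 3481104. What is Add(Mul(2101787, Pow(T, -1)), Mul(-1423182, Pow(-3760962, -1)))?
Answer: Rational(1985372862103, 8728199908032) ≈ 0.22747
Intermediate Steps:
T = -13924416 (T = Mul(-4, 3481104) = -13924416)
Add(Mul(2101787, Pow(T, -1)), Mul(-1423182, Pow(-3760962, -1))) = Add(Mul(2101787, Pow(-13924416, -1)), Mul(-1423182, Pow(-3760962, -1))) = Add(Mul(2101787, Rational(-1, 13924416)), Mul(-1423182, Rational(-1, 3760962))) = Add(Rational(-2101787, 13924416), Rational(237197, 626827)) = Rational(1985372862103, 8728199908032)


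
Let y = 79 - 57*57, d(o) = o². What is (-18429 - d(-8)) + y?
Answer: -21663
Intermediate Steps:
y = -3170 (y = 79 - 3249 = -3170)
(-18429 - d(-8)) + y = (-18429 - 1*(-8)²) - 3170 = (-18429 - 1*64) - 3170 = (-18429 - 64) - 3170 = -18493 - 3170 = -21663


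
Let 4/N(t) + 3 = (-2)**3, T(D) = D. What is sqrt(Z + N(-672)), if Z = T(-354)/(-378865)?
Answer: I*sqrt(6299473978490)/4167515 ≈ 0.60225*I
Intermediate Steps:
N(t) = -4/11 (N(t) = 4/(-3 + (-2)**3) = 4/(-3 - 8) = 4/(-11) = 4*(-1/11) = -4/11)
Z = 354/378865 (Z = -354/(-378865) = -354*(-1/378865) = 354/378865 ≈ 0.00093437)
sqrt(Z + N(-672)) = sqrt(354/378865 - 4/11) = sqrt(-1511566/4167515) = I*sqrt(6299473978490)/4167515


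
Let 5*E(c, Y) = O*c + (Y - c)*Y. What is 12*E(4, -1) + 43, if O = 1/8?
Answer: 281/5 ≈ 56.200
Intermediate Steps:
O = 1/8 ≈ 0.12500
E(c, Y) = c/40 + Y*(Y - c)/5 (E(c, Y) = (c/8 + (Y - c)*Y)/5 = (c/8 + Y*(Y - c))/5 = c/40 + Y*(Y - c)/5)
12*E(4, -1) + 43 = 12*((1/5)*(-1)**2 + (1/40)*4 - 1/5*(-1)*4) + 43 = 12*((1/5)*1 + 1/10 + 4/5) + 43 = 12*(1/5 + 1/10 + 4/5) + 43 = 12*(11/10) + 43 = 66/5 + 43 = 281/5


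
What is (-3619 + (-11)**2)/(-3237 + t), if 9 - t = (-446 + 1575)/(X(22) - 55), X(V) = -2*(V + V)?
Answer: 500214/460475 ≈ 1.0863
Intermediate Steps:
X(V) = -4*V
t = 2416/143 (t = 9 - (-446 + 1575)/(-4*22 - 55) = 9 - 1129/(-88 - 55) = 9 - 1129/(-143) = 9 - 1129*(-1)/143 = 9 - 1*(-1129/143) = 9 + 1129/143 = 2416/143 ≈ 16.895)
(-3619 + (-11)**2)/(-3237 + t) = (-3619 + (-11)**2)/(-3237 + 2416/143) = (-3619 + 121)/(-460475/143) = -3498*(-143/460475) = 500214/460475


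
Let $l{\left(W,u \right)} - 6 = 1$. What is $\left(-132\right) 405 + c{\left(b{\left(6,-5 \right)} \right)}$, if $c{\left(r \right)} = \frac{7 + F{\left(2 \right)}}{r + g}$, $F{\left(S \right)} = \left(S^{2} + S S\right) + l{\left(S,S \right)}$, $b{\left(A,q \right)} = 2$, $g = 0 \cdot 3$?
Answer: $-53449$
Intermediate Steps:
$l{\left(W,u \right)} = 7$ ($l{\left(W,u \right)} = 6 + 1 = 7$)
$g = 0$
$F{\left(S \right)} = 7 + 2 S^{2}$ ($F{\left(S \right)} = \left(S^{2} + S S\right) + 7 = \left(S^{2} + S^{2}\right) + 7 = 2 S^{2} + 7 = 7 + 2 S^{2}$)
$c{\left(r \right)} = \frac{22}{r}$ ($c{\left(r \right)} = \frac{7 + \left(7 + 2 \cdot 2^{2}\right)}{r + 0} = \frac{7 + \left(7 + 2 \cdot 4\right)}{r} = \frac{7 + \left(7 + 8\right)}{r} = \frac{7 + 15}{r} = \frac{22}{r}$)
$\left(-132\right) 405 + c{\left(b{\left(6,-5 \right)} \right)} = \left(-132\right) 405 + \frac{22}{2} = -53460 + 22 \cdot \frac{1}{2} = -53460 + 11 = -53449$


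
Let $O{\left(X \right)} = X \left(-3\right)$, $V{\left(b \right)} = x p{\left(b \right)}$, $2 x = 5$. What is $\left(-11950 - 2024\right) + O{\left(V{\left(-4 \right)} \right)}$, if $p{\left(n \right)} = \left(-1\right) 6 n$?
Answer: $-14154$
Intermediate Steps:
$x = \frac{5}{2}$ ($x = \frac{1}{2} \cdot 5 = \frac{5}{2} \approx 2.5$)
$p{\left(n \right)} = - 6 n$
$V{\left(b \right)} = - 15 b$ ($V{\left(b \right)} = \frac{5 \left(- 6 b\right)}{2} = - 15 b$)
$O{\left(X \right)} = - 3 X$
$\left(-11950 - 2024\right) + O{\left(V{\left(-4 \right)} \right)} = \left(-11950 - 2024\right) - 3 \left(\left(-15\right) \left(-4\right)\right) = \left(-11950 - 2024\right) - 180 = -13974 - 180 = -14154$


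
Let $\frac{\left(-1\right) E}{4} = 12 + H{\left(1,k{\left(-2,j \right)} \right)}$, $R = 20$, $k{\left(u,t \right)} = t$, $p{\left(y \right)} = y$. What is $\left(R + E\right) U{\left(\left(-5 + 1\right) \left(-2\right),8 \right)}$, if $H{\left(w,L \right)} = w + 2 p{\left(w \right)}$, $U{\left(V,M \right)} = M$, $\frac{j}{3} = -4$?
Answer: $-320$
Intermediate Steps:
$j = -12$ ($j = 3 \left(-4\right) = -12$)
$H{\left(w,L \right)} = 3 w$ ($H{\left(w,L \right)} = w + 2 w = 3 w$)
$E = -60$ ($E = - 4 \left(12 + 3 \cdot 1\right) = - 4 \left(12 + 3\right) = \left(-4\right) 15 = -60$)
$\left(R + E\right) U{\left(\left(-5 + 1\right) \left(-2\right),8 \right)} = \left(20 - 60\right) 8 = \left(-40\right) 8 = -320$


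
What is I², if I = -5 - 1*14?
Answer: 361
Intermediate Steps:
I = -19 (I = -5 - 14 = -19)
I² = (-19)² = 361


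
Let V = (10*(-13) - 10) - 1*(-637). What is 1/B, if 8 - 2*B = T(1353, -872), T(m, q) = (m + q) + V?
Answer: -1/485 ≈ -0.0020619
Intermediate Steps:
V = 497 (V = (-130 - 10) + 637 = -140 + 637 = 497)
T(m, q) = 497 + m + q (T(m, q) = (m + q) + 497 = 497 + m + q)
B = -485 (B = 4 - (497 + 1353 - 872)/2 = 4 - ½*978 = 4 - 489 = -485)
1/B = 1/(-485) = -1/485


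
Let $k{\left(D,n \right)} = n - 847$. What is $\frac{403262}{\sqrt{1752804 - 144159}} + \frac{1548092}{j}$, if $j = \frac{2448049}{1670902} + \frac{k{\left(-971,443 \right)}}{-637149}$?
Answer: $\frac{235445671697948088}{222921002387} + \frac{403262 \sqrt{1608645}}{1608645} \approx 1.0565 \cdot 10^{6}$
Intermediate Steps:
$k{\left(D,n \right)} = -847 + n$
$j = \frac{1560447016709}{1064613538398}$ ($j = \frac{2448049}{1670902} + \frac{-847 + 443}{-637149} = 2448049 \cdot \frac{1}{1670902} - - \frac{404}{637149} = \frac{2448049}{1670902} + \frac{404}{637149} = \frac{1560447016709}{1064613538398} \approx 1.4657$)
$\frac{403262}{\sqrt{1752804 - 144159}} + \frac{1548092}{j} = \frac{403262}{\sqrt{1752804 - 144159}} + \frac{1548092}{\frac{1560447016709}{1064613538398}} = \frac{403262}{\sqrt{1608645}} + 1548092 \cdot \frac{1064613538398}{1560447016709} = 403262 \frac{\sqrt{1608645}}{1608645} + \frac{235445671697948088}{222921002387} = \frac{403262 \sqrt{1608645}}{1608645} + \frac{235445671697948088}{222921002387} = \frac{235445671697948088}{222921002387} + \frac{403262 \sqrt{1608645}}{1608645}$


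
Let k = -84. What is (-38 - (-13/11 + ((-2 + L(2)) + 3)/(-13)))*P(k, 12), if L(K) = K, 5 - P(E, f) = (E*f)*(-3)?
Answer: 15795408/143 ≈ 1.1046e+5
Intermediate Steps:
P(E, f) = 5 + 3*E*f (P(E, f) = 5 - E*f*(-3) = 5 - (-3)*E*f = 5 + 3*E*f)
(-38 - (-13/11 + ((-2 + L(2)) + 3)/(-13)))*P(k, 12) = (-38 - (-13/11 + ((-2 + 2) + 3)/(-13)))*(5 + 3*(-84)*12) = (-38 - (-13*1/11 + (0 + 3)*(-1/13)))*(5 - 3024) = (-38 - (-13/11 + 3*(-1/13)))*(-3019) = (-38 - (-13/11 - 3/13))*(-3019) = (-38 - 1*(-202/143))*(-3019) = (-38 + 202/143)*(-3019) = -5232/143*(-3019) = 15795408/143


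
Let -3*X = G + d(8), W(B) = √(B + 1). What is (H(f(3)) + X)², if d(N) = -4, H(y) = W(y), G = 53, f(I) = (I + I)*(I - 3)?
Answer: 2116/9 ≈ 235.11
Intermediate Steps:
f(I) = 2*I*(-3 + I) (f(I) = (2*I)*(-3 + I) = 2*I*(-3 + I))
W(B) = √(1 + B)
H(y) = √(1 + y)
X = -49/3 (X = -(53 - 4)/3 = -⅓*49 = -49/3 ≈ -16.333)
(H(f(3)) + X)² = (√(1 + 2*3*(-3 + 3)) - 49/3)² = (√(1 + 2*3*0) - 49/3)² = (√(1 + 0) - 49/3)² = (√1 - 49/3)² = (1 - 49/3)² = (-46/3)² = 2116/9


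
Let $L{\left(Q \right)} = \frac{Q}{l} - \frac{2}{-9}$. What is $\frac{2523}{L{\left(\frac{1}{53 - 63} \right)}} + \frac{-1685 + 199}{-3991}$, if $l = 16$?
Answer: $\frac{14500244066}{1241201} \approx 11682.0$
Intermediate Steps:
$L{\left(Q \right)} = \frac{2}{9} + \frac{Q}{16}$ ($L{\left(Q \right)} = \frac{Q}{16} - \frac{2}{-9} = Q \frac{1}{16} - - \frac{2}{9} = \frac{Q}{16} + \frac{2}{9} = \frac{2}{9} + \frac{Q}{16}$)
$\frac{2523}{L{\left(\frac{1}{53 - 63} \right)}} + \frac{-1685 + 199}{-3991} = \frac{2523}{\frac{2}{9} + \frac{1}{16 \left(53 - 63\right)}} + \frac{-1685 + 199}{-3991} = \frac{2523}{\frac{2}{9} + \frac{1}{16 \left(-10\right)}} - - \frac{1486}{3991} = \frac{2523}{\frac{2}{9} + \frac{1}{16} \left(- \frac{1}{10}\right)} + \frac{1486}{3991} = \frac{2523}{\frac{2}{9} - \frac{1}{160}} + \frac{1486}{3991} = \frac{2523}{\frac{311}{1440}} + \frac{1486}{3991} = 2523 \cdot \frac{1440}{311} + \frac{1486}{3991} = \frac{3633120}{311} + \frac{1486}{3991} = \frac{14500244066}{1241201}$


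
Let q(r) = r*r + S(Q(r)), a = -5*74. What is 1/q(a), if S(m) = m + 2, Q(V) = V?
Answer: 1/136532 ≈ 7.3243e-6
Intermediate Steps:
S(m) = 2 + m
a = -370
q(r) = 2 + r + r² (q(r) = r*r + (2 + r) = r² + (2 + r) = 2 + r + r²)
1/q(a) = 1/(2 - 370 + (-370)²) = 1/(2 - 370 + 136900) = 1/136532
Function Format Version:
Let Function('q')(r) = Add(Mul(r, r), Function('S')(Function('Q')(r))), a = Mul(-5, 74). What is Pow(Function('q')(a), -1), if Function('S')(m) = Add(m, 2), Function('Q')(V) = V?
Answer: Rational(1, 136532) ≈ 7.3243e-6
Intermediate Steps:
Function('S')(m) = Add(2, m)
a = -370
Function('q')(r) = Add(2, r, Pow(r, 2)) (Function('q')(r) = Add(Mul(r, r), Add(2, r)) = Add(Pow(r, 2), Add(2, r)) = Add(2, r, Pow(r, 2)))
Pow(Function('q')(a), -1) = Pow(Add(2, -370, Pow(-370, 2)), -1) = Pow(Add(2, -370, 136900), -1) = Pow(136532, -1) = Rational(1, 136532)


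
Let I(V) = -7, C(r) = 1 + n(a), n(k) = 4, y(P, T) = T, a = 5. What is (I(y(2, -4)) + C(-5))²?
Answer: 4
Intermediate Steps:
C(r) = 5 (C(r) = 1 + 4 = 5)
(I(y(2, -4)) + C(-5))² = (-7 + 5)² = (-2)² = 4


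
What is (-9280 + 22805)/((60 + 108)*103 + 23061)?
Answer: 2705/8073 ≈ 0.33507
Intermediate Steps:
(-9280 + 22805)/((60 + 108)*103 + 23061) = 13525/(168*103 + 23061) = 13525/(17304 + 23061) = 13525/40365 = 13525*(1/40365) = 2705/8073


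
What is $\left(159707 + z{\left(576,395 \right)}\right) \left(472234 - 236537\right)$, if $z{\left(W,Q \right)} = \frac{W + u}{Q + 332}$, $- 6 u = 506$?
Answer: $\frac{82098554612074}{2181} \approx 3.7643 \cdot 10^{10}$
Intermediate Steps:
$u = - \frac{253}{3}$ ($u = \left(- \frac{1}{6}\right) 506 = - \frac{253}{3} \approx -84.333$)
$z{\left(W,Q \right)} = \frac{- \frac{253}{3} + W}{332 + Q}$ ($z{\left(W,Q \right)} = \frac{W - \frac{253}{3}}{Q + 332} = \frac{- \frac{253}{3} + W}{332 + Q}$)
$\left(159707 + z{\left(576,395 \right)}\right) \left(472234 - 236537\right) = \left(159707 + \frac{- \frac{253}{3} + 576}{332 + 395}\right) \left(472234 - 236537\right) = \left(159707 + \frac{1}{727} \cdot \frac{1475}{3}\right) 235697 = \left(159707 + \frac{1475}{2181}\right) 235697 = \frac{348322442}{2181} \cdot 235697 = \frac{82098554612074}{2181}$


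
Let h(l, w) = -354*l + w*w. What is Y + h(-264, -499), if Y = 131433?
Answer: 473890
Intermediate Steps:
h(l, w) = w² - 354*l (h(l, w) = -354*l + w² = w² - 354*l)
Y + h(-264, -499) = 131433 + ((-499)² - 354*(-264)) = 131433 + (249001 + 93456) = 131433 + 342457 = 473890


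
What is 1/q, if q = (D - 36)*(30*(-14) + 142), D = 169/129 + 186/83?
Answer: 10707/96585818 ≈ 0.00011085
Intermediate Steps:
D = 38021/10707 (D = 169*(1/129) + 186*(1/83) = 169/129 + 186/83 = 38021/10707 ≈ 3.5510)
q = 96585818/10707 (q = (38021/10707 - 36)*(30*(-14) + 142) = -347431*(-420 + 142)/10707 = -347431/10707*(-278) = 96585818/10707 ≈ 9020.8)
1/q = 1/(96585818/10707) = 10707/96585818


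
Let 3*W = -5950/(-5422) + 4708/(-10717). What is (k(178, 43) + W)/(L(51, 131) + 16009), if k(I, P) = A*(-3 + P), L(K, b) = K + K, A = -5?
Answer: -5804384171/468085562357 ≈ -0.012400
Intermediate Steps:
L(K, b) = 2*K
k(I, P) = 15 - 5*P (k(I, P) = -5*(-3 + P) = 15 - 5*P)
W = 6373229/29053787 (W = (-5950/(-5422) + 4708/(-10717))/3 = (-5950*(-1/5422) + 4708*(-1/10717))/3 = (2975/2711 - 4708/10717)/3 = (1/3)*(19119687/29053787) = 6373229/29053787 ≈ 0.21936)
(k(178, 43) + W)/(L(51, 131) + 16009) = ((15 - 5*43) + 6373229/29053787)/(2*51 + 16009) = ((15 - 215) + 6373229/29053787)/(102 + 16009) = (-200 + 6373229/29053787)/16111 = -5804384171/29053787*1/16111 = -5804384171/468085562357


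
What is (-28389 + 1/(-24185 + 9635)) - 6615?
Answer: -509308201/14550 ≈ -35004.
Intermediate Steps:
(-28389 + 1/(-24185 + 9635)) - 6615 = (-28389 + 1/(-14550)) - 6615 = (-28389 - 1/14550) - 6615 = -413059951/14550 - 6615 = -509308201/14550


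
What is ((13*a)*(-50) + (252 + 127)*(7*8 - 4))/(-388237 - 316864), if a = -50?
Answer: -52208/705101 ≈ -0.074043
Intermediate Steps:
((13*a)*(-50) + (252 + 127)*(7*8 - 4))/(-388237 - 316864) = ((13*(-50))*(-50) + (252 + 127)*(7*8 - 4))/(-388237 - 316864) = (-650*(-50) + 379*(56 - 4))/(-705101) = (32500 + 379*52)*(-1/705101) = (32500 + 19708)*(-1/705101) = 52208*(-1/705101) = -52208/705101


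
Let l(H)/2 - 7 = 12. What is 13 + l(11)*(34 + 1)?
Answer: 1343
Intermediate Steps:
l(H) = 38 (l(H) = 14 + 2*12 = 14 + 24 = 38)
13 + l(11)*(34 + 1) = 13 + 38*(34 + 1) = 13 + 38*35 = 13 + 1330 = 1343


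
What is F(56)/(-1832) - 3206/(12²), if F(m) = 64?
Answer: -367663/16488 ≈ -22.299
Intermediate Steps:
F(56)/(-1832) - 3206/(12²) = 64/(-1832) - 3206/(12²) = 64*(-1/1832) - 3206/144 = -8/229 - 3206*1/144 = -8/229 - 1603/72 = -367663/16488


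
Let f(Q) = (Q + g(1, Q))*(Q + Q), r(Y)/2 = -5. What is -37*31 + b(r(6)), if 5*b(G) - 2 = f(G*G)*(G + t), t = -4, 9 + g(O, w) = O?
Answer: -263333/5 ≈ -52667.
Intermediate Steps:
g(O, w) = -9 + O
r(Y) = -10 (r(Y) = 2*(-5) = -10)
f(Q) = 2*Q*(-8 + Q) (f(Q) = (Q + (-9 + 1))*(Q + Q) = (Q - 8)*(2*Q) = (-8 + Q)*(2*Q) = 2*Q*(-8 + Q))
b(G) = ⅖ + 2*G²*(-8 + G²)*(-4 + G)/5 (b(G) = ⅖ + ((2*(G*G)*(-8 + G*G))*(G - 4))/5 = ⅖ + ((2*G²*(-8 + G²))*(-4 + G))/5 = ⅖ + (2*G²*(-8 + G²)*(-4 + G))/5 = ⅖ + 2*G²*(-8 + G²)*(-4 + G)/5)
-37*31 + b(r(6)) = -37*31 + (⅖ + (⅖)*(-10)³*(-8 + (-10)²) + (8/5)*(-10)²*(8 - 1*(-10)²)) = -1147 + (⅖ + (⅖)*(-1000)*(-8 + 100) + (8/5)*100*(8 - 1*100)) = -1147 + (⅖ + (⅖)*(-1000)*92 + (8/5)*100*(8 - 100)) = -1147 + (⅖ - 36800 + (8/5)*100*(-92)) = -1147 + (⅖ - 36800 - 14720) = -1147 - 257598/5 = -263333/5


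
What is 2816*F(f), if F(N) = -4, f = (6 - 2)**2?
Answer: -11264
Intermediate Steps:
f = 16 (f = 4**2 = 16)
2816*F(f) = 2816*(-4) = -11264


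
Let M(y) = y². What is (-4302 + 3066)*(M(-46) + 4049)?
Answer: -7619940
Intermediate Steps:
(-4302 + 3066)*(M(-46) + 4049) = (-4302 + 3066)*((-46)² + 4049) = -1236*(2116 + 4049) = -1236*6165 = -7619940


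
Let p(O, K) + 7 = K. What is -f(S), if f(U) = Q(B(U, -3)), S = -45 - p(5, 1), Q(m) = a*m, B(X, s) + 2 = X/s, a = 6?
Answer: -66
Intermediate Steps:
B(X, s) = -2 + X/s
p(O, K) = -7 + K
Q(m) = 6*m
S = -39 (S = -45 - (-7 + 1) = -45 - 1*(-6) = -45 + 6 = -39)
f(U) = -12 - 2*U (f(U) = 6*(-2 + U/(-3)) = 6*(-2 + U*(-⅓)) = 6*(-2 - U/3) = -12 - 2*U)
-f(S) = -(-12 - 2*(-39)) = -(-12 + 78) = -1*66 = -66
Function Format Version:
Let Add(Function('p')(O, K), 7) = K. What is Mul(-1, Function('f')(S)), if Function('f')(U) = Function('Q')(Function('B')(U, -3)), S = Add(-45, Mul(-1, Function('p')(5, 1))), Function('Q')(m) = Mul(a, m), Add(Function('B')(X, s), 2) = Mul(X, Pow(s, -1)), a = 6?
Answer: -66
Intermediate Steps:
Function('B')(X, s) = Add(-2, Mul(X, Pow(s, -1)))
Function('p')(O, K) = Add(-7, K)
Function('Q')(m) = Mul(6, m)
S = -39 (S = Add(-45, Mul(-1, Add(-7, 1))) = Add(-45, Mul(-1, -6)) = Add(-45, 6) = -39)
Function('f')(U) = Add(-12, Mul(-2, U)) (Function('f')(U) = Mul(6, Add(-2, Mul(U, Pow(-3, -1)))) = Mul(6, Add(-2, Mul(U, Rational(-1, 3)))) = Mul(6, Add(-2, Mul(Rational(-1, 3), U))) = Add(-12, Mul(-2, U)))
Mul(-1, Function('f')(S)) = Mul(-1, Add(-12, Mul(-2, -39))) = Mul(-1, Add(-12, 78)) = Mul(-1, 66) = -66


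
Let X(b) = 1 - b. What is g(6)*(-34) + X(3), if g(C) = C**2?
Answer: -1226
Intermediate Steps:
g(6)*(-34) + X(3) = 6**2*(-34) + (1 - 1*3) = 36*(-34) + (1 - 3) = -1224 - 2 = -1226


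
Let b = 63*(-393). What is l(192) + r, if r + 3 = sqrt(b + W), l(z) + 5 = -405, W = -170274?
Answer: -413 + I*sqrt(195033) ≈ -413.0 + 441.63*I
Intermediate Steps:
b = -24759
l(z) = -410 (l(z) = -5 - 405 = -410)
r = -3 + I*sqrt(195033) (r = -3 + sqrt(-24759 - 170274) = -3 + sqrt(-195033) = -3 + I*sqrt(195033) ≈ -3.0 + 441.63*I)
l(192) + r = -410 + (-3 + I*sqrt(195033)) = -413 + I*sqrt(195033)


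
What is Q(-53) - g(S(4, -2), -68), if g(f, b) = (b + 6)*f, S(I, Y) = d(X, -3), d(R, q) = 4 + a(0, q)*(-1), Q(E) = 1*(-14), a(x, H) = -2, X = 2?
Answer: 358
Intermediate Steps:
Q(E) = -14
d(R, q) = 6 (d(R, q) = 4 - 2*(-1) = 4 + 2 = 6)
S(I, Y) = 6
g(f, b) = f*(6 + b) (g(f, b) = (6 + b)*f = f*(6 + b))
Q(-53) - g(S(4, -2), -68) = -14 - 6*(6 - 68) = -14 - 6*(-62) = -14 - 1*(-372) = -14 + 372 = 358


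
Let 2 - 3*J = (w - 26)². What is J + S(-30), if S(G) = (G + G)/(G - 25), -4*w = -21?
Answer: -74851/528 ≈ -141.76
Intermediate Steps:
w = 21/4 (w = -¼*(-21) = 21/4 ≈ 5.2500)
S(G) = 2*G/(-25 + G) (S(G) = (2*G)/(-25 + G) = 2*G/(-25 + G))
J = -6857/48 (J = ⅔ - (21/4 - 26)²/3 = ⅔ - (-83/4)²/3 = ⅔ - ⅓*6889/16 = ⅔ - 6889/48 = -6857/48 ≈ -142.85)
J + S(-30) = -6857/48 + 2*(-30)/(-25 - 30) = -6857/48 + 2*(-30)/(-55) = -6857/48 + 2*(-30)*(-1/55) = -6857/48 + 12/11 = -74851/528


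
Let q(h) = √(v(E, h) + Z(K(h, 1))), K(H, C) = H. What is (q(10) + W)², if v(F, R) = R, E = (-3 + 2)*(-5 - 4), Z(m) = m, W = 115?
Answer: 13245 + 460*√5 ≈ 14274.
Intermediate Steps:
E = 9 (E = -1*(-9) = 9)
q(h) = √2*√h (q(h) = √(h + h) = √(2*h) = √2*√h)
(q(10) + W)² = (√2*√10 + 115)² = (2*√5 + 115)² = (115 + 2*√5)²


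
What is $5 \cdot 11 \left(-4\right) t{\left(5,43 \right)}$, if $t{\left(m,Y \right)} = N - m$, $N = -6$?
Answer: $2420$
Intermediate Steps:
$t{\left(m,Y \right)} = -6 - m$
$5 \cdot 11 \left(-4\right) t{\left(5,43 \right)} = 5 \cdot 11 \left(-4\right) \left(-6 - 5\right) = 55 \left(-4\right) \left(-6 - 5\right) = \left(-220\right) \left(-11\right) = 2420$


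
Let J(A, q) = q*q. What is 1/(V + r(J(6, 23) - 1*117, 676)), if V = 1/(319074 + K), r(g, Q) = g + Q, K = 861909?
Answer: 1180983/1284909505 ≈ 0.00091912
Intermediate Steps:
J(A, q) = q²
r(g, Q) = Q + g
V = 1/1180983 (V = 1/(319074 + 861909) = 1/1180983 ≈ 8.4675e-7)
1/(V + r(J(6, 23) - 1*117, 676)) = 1/(1/1180983 + (676 + (23² - 1*117))) = 1/(1/1180983 + (676 + (529 - 117))) = 1/(1/1180983 + (676 + 412)) = 1/(1/1180983 + 1088) = 1/(1284909505/1180983) = 1180983/1284909505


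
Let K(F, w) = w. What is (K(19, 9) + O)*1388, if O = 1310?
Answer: 1830772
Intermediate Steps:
(K(19, 9) + O)*1388 = (9 + 1310)*1388 = 1319*1388 = 1830772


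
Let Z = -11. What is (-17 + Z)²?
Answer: 784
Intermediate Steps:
(-17 + Z)² = (-17 - 11)² = (-28)² = 784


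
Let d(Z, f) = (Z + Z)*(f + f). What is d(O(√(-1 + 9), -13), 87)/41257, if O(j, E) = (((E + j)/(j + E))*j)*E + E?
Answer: -4524/41257 - 9048*√2/41257 ≈ -0.41980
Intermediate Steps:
O(j, E) = E + E*j (O(j, E) = (((E + j)/(E + j))*j)*E + E = (1*j)*E + E = j*E + E = E*j + E = E + E*j)
d(Z, f) = 4*Z*f (d(Z, f) = (2*Z)*(2*f) = 4*Z*f)
d(O(√(-1 + 9), -13), 87)/41257 = (4*(-13*(1 + √(-1 + 9)))*87)/41257 = (4*(-13*(1 + √8))*87)*(1/41257) = (4*(-13*(1 + 2*√2))*87)*(1/41257) = (4*(-13 - 26*√2)*87)*(1/41257) = (-4524 - 9048*√2)*(1/41257) = -4524/41257 - 9048*√2/41257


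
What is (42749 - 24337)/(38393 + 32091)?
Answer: 4603/17621 ≈ 0.26122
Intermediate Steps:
(42749 - 24337)/(38393 + 32091) = 18412/70484 = 18412*(1/70484) = 4603/17621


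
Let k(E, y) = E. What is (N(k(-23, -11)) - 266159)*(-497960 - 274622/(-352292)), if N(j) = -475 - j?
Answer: 23385390573516739/176146 ≈ 1.3276e+11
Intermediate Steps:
(N(k(-23, -11)) - 266159)*(-497960 - 274622/(-352292)) = ((-475 - 1*(-23)) - 266159)*(-497960 - 274622/(-352292)) = ((-475 + 23) - 266159)*(-497960 - 274622*(-1/352292)) = (-452 - 266159)*(-497960 + 137311/176146) = -266611*(-87713524849/176146) = 23385390573516739/176146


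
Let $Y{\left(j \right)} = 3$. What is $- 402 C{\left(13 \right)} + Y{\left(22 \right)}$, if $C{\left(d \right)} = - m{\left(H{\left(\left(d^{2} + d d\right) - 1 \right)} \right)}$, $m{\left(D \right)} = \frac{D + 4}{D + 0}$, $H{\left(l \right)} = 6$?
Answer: $673$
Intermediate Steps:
$m{\left(D \right)} = \frac{4 + D}{D}$
$C{\left(d \right)} = - \frac{5}{3}$ ($C{\left(d \right)} = - \frac{4 + 6}{6} = - \frac{10}{6} = \left(-1\right) \frac{5}{3} = - \frac{5}{3}$)
$- 402 C{\left(13 \right)} + Y{\left(22 \right)} = \left(-402\right) \left(- \frac{5}{3}\right) + 3 = 670 + 3 = 673$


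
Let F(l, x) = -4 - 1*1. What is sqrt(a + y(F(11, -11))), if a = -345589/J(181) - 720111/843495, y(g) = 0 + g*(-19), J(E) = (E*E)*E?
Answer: sqrt(2841968740062497405)/173797105 ≈ 9.6999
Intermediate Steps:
F(l, x) = -5 (F(l, x) = -4 - 1 = -5)
J(E) = E**3 (J(E) = E**2*E = E**3)
y(g) = -19*g (y(g) = 0 - 19*g = -19*g)
a = -28689146634/31457276005 (a = -345589/(181**3) - 720111/843495 = -345589/5929741 - 720111*1/843495 = -345589*1/5929741 - 4529/5305 = -345589/5929741 - 4529/5305 = -28689146634/31457276005 ≈ -0.91200)
sqrt(a + y(F(11, -11))) = sqrt(-28689146634/31457276005 - 19*(-5)) = sqrt(-28689146634/31457276005 + 95) = sqrt(2959752073841/31457276005) = sqrt(2841968740062497405)/173797105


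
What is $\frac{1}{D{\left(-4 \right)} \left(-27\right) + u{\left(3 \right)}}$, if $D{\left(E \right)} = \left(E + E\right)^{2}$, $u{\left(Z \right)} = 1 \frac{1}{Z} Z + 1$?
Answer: $- \frac{1}{1726} \approx -0.00057937$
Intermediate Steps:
$u{\left(Z \right)} = 2$ ($u{\left(Z \right)} = \frac{Z}{Z} + 1 = 1 + 1 = 2$)
$D{\left(E \right)} = 4 E^{2}$ ($D{\left(E \right)} = \left(2 E\right)^{2} = 4 E^{2}$)
$\frac{1}{D{\left(-4 \right)} \left(-27\right) + u{\left(3 \right)}} = \frac{1}{4 \left(-4\right)^{2} \left(-27\right) + 2} = \frac{1}{4 \cdot 16 \left(-27\right) + 2} = \frac{1}{64 \left(-27\right) + 2} = \frac{1}{-1728 + 2} = \frac{1}{-1726} = - \frac{1}{1726}$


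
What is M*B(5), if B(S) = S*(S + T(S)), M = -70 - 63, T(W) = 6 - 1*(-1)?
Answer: -7980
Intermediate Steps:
T(W) = 7 (T(W) = 6 + 1 = 7)
M = -133
B(S) = S*(7 + S) (B(S) = S*(S + 7) = S*(7 + S))
M*B(5) = -665*(7 + 5) = -665*12 = -133*60 = -7980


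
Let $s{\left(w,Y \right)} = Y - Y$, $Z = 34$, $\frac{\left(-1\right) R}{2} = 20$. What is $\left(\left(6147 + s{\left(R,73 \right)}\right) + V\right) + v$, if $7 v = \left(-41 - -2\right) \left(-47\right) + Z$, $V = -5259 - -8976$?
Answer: $\frac{70915}{7} \approx 10131.0$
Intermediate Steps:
$R = -40$ ($R = \left(-2\right) 20 = -40$)
$s{\left(w,Y \right)} = 0$
$V = 3717$ ($V = -5259 + 8976 = 3717$)
$v = \frac{1867}{7}$ ($v = \frac{\left(-41 - -2\right) \left(-47\right) + 34}{7} = \frac{\left(-41 + 2\right) \left(-47\right) + 34}{7} = \frac{\left(-39\right) \left(-47\right) + 34}{7} = \frac{1833 + 34}{7} = \frac{1}{7} \cdot 1867 = \frac{1867}{7} \approx 266.71$)
$\left(\left(6147 + s{\left(R,73 \right)}\right) + V\right) + v = \left(\left(6147 + 0\right) + 3717\right) + \frac{1867}{7} = \left(6147 + 3717\right) + \frac{1867}{7} = 9864 + \frac{1867}{7} = \frac{70915}{7}$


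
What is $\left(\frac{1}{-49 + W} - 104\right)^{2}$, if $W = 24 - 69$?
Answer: $\frac{95589729}{8836} \approx 10818.0$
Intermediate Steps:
$W = -45$
$\left(\frac{1}{-49 + W} - 104\right)^{2} = \left(\frac{1}{-49 - 45} - 104\right)^{2} = \left(\frac{1}{-94} - 104\right)^{2} = \left(- \frac{1}{94} - 104\right)^{2} = \left(- \frac{9777}{94}\right)^{2} = \frac{95589729}{8836}$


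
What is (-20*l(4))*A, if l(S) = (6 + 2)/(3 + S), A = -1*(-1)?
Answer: -160/7 ≈ -22.857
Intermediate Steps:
A = 1
l(S) = 8/(3 + S)
(-20*l(4))*A = -160/(3 + 4)*1 = -160/7*1 = -160/7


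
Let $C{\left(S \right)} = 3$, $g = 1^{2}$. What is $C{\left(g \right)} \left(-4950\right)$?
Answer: $-14850$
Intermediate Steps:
$g = 1$
$C{\left(g \right)} \left(-4950\right) = 3 \left(-4950\right) = -14850$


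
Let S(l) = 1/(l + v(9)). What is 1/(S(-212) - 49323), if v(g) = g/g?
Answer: -211/10407154 ≈ -2.0275e-5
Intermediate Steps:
v(g) = 1
S(l) = 1/(1 + l) (S(l) = 1/(l + 1) = 1/(1 + l))
1/(S(-212) - 49323) = 1/(1/(1 - 212) - 49323) = 1/(1/(-211) - 49323) = 1/(-1/211 - 49323) = 1/(-10407154/211) = -211/10407154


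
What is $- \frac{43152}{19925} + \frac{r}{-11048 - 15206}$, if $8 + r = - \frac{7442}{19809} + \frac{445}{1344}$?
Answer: $- \frac{10052533433233931}{4642312554230400} \approx -2.1654$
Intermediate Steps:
$r = - \frac{71391137}{8874432}$ ($r = -8 + \left(- \frac{7442}{19809} + \frac{445}{1344}\right) = -8 - \frac{395681}{8874432} = - \frac{71391137}{8874432} \approx -8.0446$)
$- \frac{43152}{19925} + \frac{r}{-11048 - 15206} = - \frac{43152}{19925} - \frac{71391137}{8874432 \left(-11048 - 15206\right)} = \left(-43152\right) \frac{1}{19925} - \frac{71391137}{8874432 \left(-26254\right)} = - \frac{43152}{19925} - - \frac{71391137}{232989337728} = - \frac{43152}{19925} + \frac{71391137}{232989337728} = - \frac{10052533433233931}{4642312554230400}$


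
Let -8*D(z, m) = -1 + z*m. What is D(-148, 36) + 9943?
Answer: 84873/8 ≈ 10609.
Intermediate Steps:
D(z, m) = 1/8 - m*z/8 (D(z, m) = -(-1 + z*m)/8 = -(-1 + m*z)/8 = 1/8 - m*z/8)
D(-148, 36) + 9943 = (1/8 - 1/8*36*(-148)) + 9943 = (1/8 + 666) + 9943 = 5329/8 + 9943 = 84873/8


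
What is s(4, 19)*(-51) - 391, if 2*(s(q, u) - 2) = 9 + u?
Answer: -1207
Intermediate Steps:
s(q, u) = 13/2 + u/2 (s(q, u) = 2 + (9 + u)/2 = 2 + (9/2 + u/2) = 13/2 + u/2)
s(4, 19)*(-51) - 391 = (13/2 + (½)*19)*(-51) - 391 = (13/2 + 19/2)*(-51) - 391 = 16*(-51) - 391 = -816 - 391 = -1207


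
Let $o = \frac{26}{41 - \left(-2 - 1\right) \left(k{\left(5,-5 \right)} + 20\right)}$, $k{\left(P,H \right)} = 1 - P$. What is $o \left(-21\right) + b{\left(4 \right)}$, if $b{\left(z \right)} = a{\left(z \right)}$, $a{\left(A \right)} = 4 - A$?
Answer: $- \frac{546}{89} \approx -6.1348$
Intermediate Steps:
$b{\left(z \right)} = 4 - z$
$o = \frac{26}{89}$ ($o = \frac{26}{41 - \left(-2 - 1\right) \left(\left(1 - 5\right) + 20\right)} = \frac{26}{41 - - 3 \left(\left(1 - 5\right) + 20\right)} = \frac{26}{41 - - 3 \left(-4 + 20\right)} = \frac{26}{41 - \left(-3\right) 16} = \frac{26}{41 - -48} = \frac{26}{41 + 48} = \frac{26}{89} \approx 0.29213$)
$o \left(-21\right) + b{\left(4 \right)} = \frac{26}{89} \left(-21\right) + \left(4 - 4\right) = - \frac{546}{89} + \left(4 - 4\right) = - \frac{546}{89} + 0 = - \frac{546}{89}$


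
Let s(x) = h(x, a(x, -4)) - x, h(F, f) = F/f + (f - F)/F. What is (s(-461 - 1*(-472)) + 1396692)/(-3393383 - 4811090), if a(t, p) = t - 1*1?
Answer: -153635021/902492030 ≈ -0.17023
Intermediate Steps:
a(t, p) = -1 + t (a(t, p) = t - 1 = -1 + t)
h(F, f) = F/f + (f - F)/F
s(x) = -1 - x + x/(-1 + x) + (-1 + x)/x (s(x) = (-1 + x/(-1 + x) + (-1 + x)/x) - x = -1 - x + x/(-1 + x) + (-1 + x)/x)
(s(-461 - 1*(-472)) + 1396692)/(-3393383 - 4811090) = ((1 - (-461 - 1*(-472)) - (-461 - 1*(-472))³ + 2*(-461 - 1*(-472))²)/((-461 - 1*(-472))*(-1 + (-461 - 1*(-472)))) + 1396692)/(-3393383 - 4811090) = ((1 - (-461 + 472) - (-461 + 472)³ + 2*(-461 + 472)²)/((-461 + 472)*(-1 + (-461 + 472))) + 1396692)/(-8204473) = ((1 - 1*11 - 1*11³ + 2*11²)/(11*(-1 + 11)) + 1396692)*(-1/8204473) = ((1/11)*(1 - 11 - 1*1331 + 2*121)/10 + 1396692)*(-1/8204473) = ((1/11)*(⅒)*(1 - 11 - 1331 + 242) + 1396692)*(-1/8204473) = ((1/11)*(⅒)*(-1099) + 1396692)*(-1/8204473) = (-1099/110 + 1396692)*(-1/8204473) = (153635021/110)*(-1/8204473) = -153635021/902492030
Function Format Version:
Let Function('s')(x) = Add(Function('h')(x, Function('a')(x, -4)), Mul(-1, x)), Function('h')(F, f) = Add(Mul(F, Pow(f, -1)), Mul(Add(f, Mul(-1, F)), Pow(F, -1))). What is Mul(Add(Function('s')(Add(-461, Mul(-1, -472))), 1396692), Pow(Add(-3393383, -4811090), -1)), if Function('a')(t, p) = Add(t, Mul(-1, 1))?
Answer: Rational(-153635021, 902492030) ≈ -0.17023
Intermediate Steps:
Function('a')(t, p) = Add(-1, t) (Function('a')(t, p) = Add(t, -1) = Add(-1, t))
Function('h')(F, f) = Add(Mul(F, Pow(f, -1)), Mul(Pow(F, -1), Add(f, Mul(-1, F))))
Function('s')(x) = Add(-1, Mul(-1, x), Mul(x, Pow(Add(-1, x), -1)), Mul(Pow(x, -1), Add(-1, x))) (Function('s')(x) = Add(Add(-1, Mul(x, Pow(Add(-1, x), -1)), Mul(Add(-1, x), Pow(x, -1))), Mul(-1, x)) = Add(Add(-1, Mul(x, Pow(Add(-1, x), -1)), Mul(Pow(x, -1), Add(-1, x))), Mul(-1, x)) = Add(-1, Mul(-1, x), Mul(x, Pow(Add(-1, x), -1)), Mul(Pow(x, -1), Add(-1, x))))
Mul(Add(Function('s')(Add(-461, Mul(-1, -472))), 1396692), Pow(Add(-3393383, -4811090), -1)) = Mul(Add(Mul(Pow(Add(-461, Mul(-1, -472)), -1), Pow(Add(-1, Add(-461, Mul(-1, -472))), -1), Add(1, Mul(-1, Add(-461, Mul(-1, -472))), Mul(-1, Pow(Add(-461, Mul(-1, -472)), 3)), Mul(2, Pow(Add(-461, Mul(-1, -472)), 2)))), 1396692), Pow(Add(-3393383, -4811090), -1)) = Mul(Add(Mul(Pow(Add(-461, 472), -1), Pow(Add(-1, Add(-461, 472)), -1), Add(1, Mul(-1, Add(-461, 472)), Mul(-1, Pow(Add(-461, 472), 3)), Mul(2, Pow(Add(-461, 472), 2)))), 1396692), Pow(-8204473, -1)) = Mul(Add(Mul(Pow(11, -1), Pow(Add(-1, 11), -1), Add(1, Mul(-1, 11), Mul(-1, Pow(11, 3)), Mul(2, Pow(11, 2)))), 1396692), Rational(-1, 8204473)) = Mul(Add(Mul(Rational(1, 11), Pow(10, -1), Add(1, -11, Mul(-1, 1331), Mul(2, 121))), 1396692), Rational(-1, 8204473)) = Mul(Add(Mul(Rational(1, 11), Rational(1, 10), Add(1, -11, -1331, 242)), 1396692), Rational(-1, 8204473)) = Mul(Add(Mul(Rational(1, 11), Rational(1, 10), -1099), 1396692), Rational(-1, 8204473)) = Mul(Add(Rational(-1099, 110), 1396692), Rational(-1, 8204473)) = Mul(Rational(153635021, 110), Rational(-1, 8204473)) = Rational(-153635021, 902492030)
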